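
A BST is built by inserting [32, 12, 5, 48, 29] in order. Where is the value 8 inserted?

Starting tree (level order): [32, 12, 48, 5, 29]
Insertion path: 32 -> 12 -> 5
Result: insert 8 as right child of 5
Final tree (level order): [32, 12, 48, 5, 29, None, None, None, 8]


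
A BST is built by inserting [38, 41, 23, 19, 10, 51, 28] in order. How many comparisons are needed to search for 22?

Search path for 22: 38 -> 23 -> 19
Found: False
Comparisons: 3


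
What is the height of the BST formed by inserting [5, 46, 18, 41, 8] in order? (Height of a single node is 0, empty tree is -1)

Insertion order: [5, 46, 18, 41, 8]
Tree (level-order array): [5, None, 46, 18, None, 8, 41]
Compute height bottom-up (empty subtree = -1):
  height(8) = 1 + max(-1, -1) = 0
  height(41) = 1 + max(-1, -1) = 0
  height(18) = 1 + max(0, 0) = 1
  height(46) = 1 + max(1, -1) = 2
  height(5) = 1 + max(-1, 2) = 3
Height = 3


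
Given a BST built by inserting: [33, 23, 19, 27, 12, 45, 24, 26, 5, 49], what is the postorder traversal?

Tree insertion order: [33, 23, 19, 27, 12, 45, 24, 26, 5, 49]
Tree (level-order array): [33, 23, 45, 19, 27, None, 49, 12, None, 24, None, None, None, 5, None, None, 26]
Postorder traversal: [5, 12, 19, 26, 24, 27, 23, 49, 45, 33]


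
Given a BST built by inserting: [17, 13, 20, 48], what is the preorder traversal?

Tree insertion order: [17, 13, 20, 48]
Tree (level-order array): [17, 13, 20, None, None, None, 48]
Preorder traversal: [17, 13, 20, 48]


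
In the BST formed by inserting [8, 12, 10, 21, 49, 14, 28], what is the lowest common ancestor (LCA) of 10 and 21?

Tree insertion order: [8, 12, 10, 21, 49, 14, 28]
Tree (level-order array): [8, None, 12, 10, 21, None, None, 14, 49, None, None, 28]
In a BST, the LCA of p=10, q=21 is the first node v on the
root-to-leaf path with p <= v <= q (go left if both < v, right if both > v).
Walk from root:
  at 8: both 10 and 21 > 8, go right
  at 12: 10 <= 12 <= 21, this is the LCA
LCA = 12


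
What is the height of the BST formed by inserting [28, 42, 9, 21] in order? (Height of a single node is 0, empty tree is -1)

Insertion order: [28, 42, 9, 21]
Tree (level-order array): [28, 9, 42, None, 21]
Compute height bottom-up (empty subtree = -1):
  height(21) = 1 + max(-1, -1) = 0
  height(9) = 1 + max(-1, 0) = 1
  height(42) = 1 + max(-1, -1) = 0
  height(28) = 1 + max(1, 0) = 2
Height = 2


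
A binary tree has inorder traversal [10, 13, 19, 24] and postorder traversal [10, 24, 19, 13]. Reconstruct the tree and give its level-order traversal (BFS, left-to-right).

Inorder:   [10, 13, 19, 24]
Postorder: [10, 24, 19, 13]
Algorithm: postorder visits root last, so walk postorder right-to-left;
each value is the root of the current inorder slice — split it at that
value, recurse on the right subtree first, then the left.
Recursive splits:
  root=13; inorder splits into left=[10], right=[19, 24]
  root=19; inorder splits into left=[], right=[24]
  root=24; inorder splits into left=[], right=[]
  root=10; inorder splits into left=[], right=[]
Reconstructed level-order: [13, 10, 19, 24]


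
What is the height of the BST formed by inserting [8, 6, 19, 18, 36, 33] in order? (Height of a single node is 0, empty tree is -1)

Insertion order: [8, 6, 19, 18, 36, 33]
Tree (level-order array): [8, 6, 19, None, None, 18, 36, None, None, 33]
Compute height bottom-up (empty subtree = -1):
  height(6) = 1 + max(-1, -1) = 0
  height(18) = 1 + max(-1, -1) = 0
  height(33) = 1 + max(-1, -1) = 0
  height(36) = 1 + max(0, -1) = 1
  height(19) = 1 + max(0, 1) = 2
  height(8) = 1 + max(0, 2) = 3
Height = 3


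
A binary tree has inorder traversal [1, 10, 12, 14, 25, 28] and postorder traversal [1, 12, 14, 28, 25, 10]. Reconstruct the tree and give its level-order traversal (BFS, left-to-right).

Inorder:   [1, 10, 12, 14, 25, 28]
Postorder: [1, 12, 14, 28, 25, 10]
Algorithm: postorder visits root last, so walk postorder right-to-left;
each value is the root of the current inorder slice — split it at that
value, recurse on the right subtree first, then the left.
Recursive splits:
  root=10; inorder splits into left=[1], right=[12, 14, 25, 28]
  root=25; inorder splits into left=[12, 14], right=[28]
  root=28; inorder splits into left=[], right=[]
  root=14; inorder splits into left=[12], right=[]
  root=12; inorder splits into left=[], right=[]
  root=1; inorder splits into left=[], right=[]
Reconstructed level-order: [10, 1, 25, 14, 28, 12]


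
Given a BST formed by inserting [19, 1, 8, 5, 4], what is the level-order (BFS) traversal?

Tree insertion order: [19, 1, 8, 5, 4]
Tree (level-order array): [19, 1, None, None, 8, 5, None, 4]
BFS from the root, enqueuing left then right child of each popped node:
  queue [19] -> pop 19, enqueue [1], visited so far: [19]
  queue [1] -> pop 1, enqueue [8], visited so far: [19, 1]
  queue [8] -> pop 8, enqueue [5], visited so far: [19, 1, 8]
  queue [5] -> pop 5, enqueue [4], visited so far: [19, 1, 8, 5]
  queue [4] -> pop 4, enqueue [none], visited so far: [19, 1, 8, 5, 4]
Result: [19, 1, 8, 5, 4]


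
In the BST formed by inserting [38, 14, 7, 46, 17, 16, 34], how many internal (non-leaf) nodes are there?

Tree built from: [38, 14, 7, 46, 17, 16, 34]
Tree (level-order array): [38, 14, 46, 7, 17, None, None, None, None, 16, 34]
Rule: An internal node has at least one child.
Per-node child counts:
  node 38: 2 child(ren)
  node 14: 2 child(ren)
  node 7: 0 child(ren)
  node 17: 2 child(ren)
  node 16: 0 child(ren)
  node 34: 0 child(ren)
  node 46: 0 child(ren)
Matching nodes: [38, 14, 17]
Count of internal (non-leaf) nodes: 3


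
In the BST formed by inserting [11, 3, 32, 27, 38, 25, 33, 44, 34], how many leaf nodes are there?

Tree built from: [11, 3, 32, 27, 38, 25, 33, 44, 34]
Tree (level-order array): [11, 3, 32, None, None, 27, 38, 25, None, 33, 44, None, None, None, 34]
Rule: A leaf has 0 children.
Per-node child counts:
  node 11: 2 child(ren)
  node 3: 0 child(ren)
  node 32: 2 child(ren)
  node 27: 1 child(ren)
  node 25: 0 child(ren)
  node 38: 2 child(ren)
  node 33: 1 child(ren)
  node 34: 0 child(ren)
  node 44: 0 child(ren)
Matching nodes: [3, 25, 34, 44]
Count of leaf nodes: 4


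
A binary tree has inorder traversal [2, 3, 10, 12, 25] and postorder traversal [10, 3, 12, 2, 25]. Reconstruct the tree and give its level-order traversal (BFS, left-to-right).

Inorder:   [2, 3, 10, 12, 25]
Postorder: [10, 3, 12, 2, 25]
Algorithm: postorder visits root last, so walk postorder right-to-left;
each value is the root of the current inorder slice — split it at that
value, recurse on the right subtree first, then the left.
Recursive splits:
  root=25; inorder splits into left=[2, 3, 10, 12], right=[]
  root=2; inorder splits into left=[], right=[3, 10, 12]
  root=12; inorder splits into left=[3, 10], right=[]
  root=3; inorder splits into left=[], right=[10]
  root=10; inorder splits into left=[], right=[]
Reconstructed level-order: [25, 2, 12, 3, 10]


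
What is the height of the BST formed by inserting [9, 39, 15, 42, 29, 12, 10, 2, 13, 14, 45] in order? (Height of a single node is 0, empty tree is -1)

Insertion order: [9, 39, 15, 42, 29, 12, 10, 2, 13, 14, 45]
Tree (level-order array): [9, 2, 39, None, None, 15, 42, 12, 29, None, 45, 10, 13, None, None, None, None, None, None, None, 14]
Compute height bottom-up (empty subtree = -1):
  height(2) = 1 + max(-1, -1) = 0
  height(10) = 1 + max(-1, -1) = 0
  height(14) = 1 + max(-1, -1) = 0
  height(13) = 1 + max(-1, 0) = 1
  height(12) = 1 + max(0, 1) = 2
  height(29) = 1 + max(-1, -1) = 0
  height(15) = 1 + max(2, 0) = 3
  height(45) = 1 + max(-1, -1) = 0
  height(42) = 1 + max(-1, 0) = 1
  height(39) = 1 + max(3, 1) = 4
  height(9) = 1 + max(0, 4) = 5
Height = 5


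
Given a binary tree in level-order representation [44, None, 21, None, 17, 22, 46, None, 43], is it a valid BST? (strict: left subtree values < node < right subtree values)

Level-order array: [44, None, 21, None, 17, 22, 46, None, 43]
Validate using subtree bounds (lo, hi): at each node, require lo < value < hi,
then recurse left with hi=value and right with lo=value.
Preorder trace (stopping at first violation):
  at node 44 with bounds (-inf, +inf): OK
  at node 21 with bounds (44, +inf): VIOLATION
Node 21 violates its bound: not (44 < 21 < +inf).
Result: Not a valid BST


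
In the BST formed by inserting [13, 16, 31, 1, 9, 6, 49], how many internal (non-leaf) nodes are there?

Tree built from: [13, 16, 31, 1, 9, 6, 49]
Tree (level-order array): [13, 1, 16, None, 9, None, 31, 6, None, None, 49]
Rule: An internal node has at least one child.
Per-node child counts:
  node 13: 2 child(ren)
  node 1: 1 child(ren)
  node 9: 1 child(ren)
  node 6: 0 child(ren)
  node 16: 1 child(ren)
  node 31: 1 child(ren)
  node 49: 0 child(ren)
Matching nodes: [13, 1, 9, 16, 31]
Count of internal (non-leaf) nodes: 5


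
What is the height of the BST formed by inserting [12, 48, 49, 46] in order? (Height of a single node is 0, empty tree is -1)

Insertion order: [12, 48, 49, 46]
Tree (level-order array): [12, None, 48, 46, 49]
Compute height bottom-up (empty subtree = -1):
  height(46) = 1 + max(-1, -1) = 0
  height(49) = 1 + max(-1, -1) = 0
  height(48) = 1 + max(0, 0) = 1
  height(12) = 1 + max(-1, 1) = 2
Height = 2


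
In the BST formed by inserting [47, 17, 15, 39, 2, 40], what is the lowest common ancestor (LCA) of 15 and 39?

Tree insertion order: [47, 17, 15, 39, 2, 40]
Tree (level-order array): [47, 17, None, 15, 39, 2, None, None, 40]
In a BST, the LCA of p=15, q=39 is the first node v on the
root-to-leaf path with p <= v <= q (go left if both < v, right if both > v).
Walk from root:
  at 47: both 15 and 39 < 47, go left
  at 17: 15 <= 17 <= 39, this is the LCA
LCA = 17


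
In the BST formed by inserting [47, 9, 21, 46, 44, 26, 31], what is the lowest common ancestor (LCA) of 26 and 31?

Tree insertion order: [47, 9, 21, 46, 44, 26, 31]
Tree (level-order array): [47, 9, None, None, 21, None, 46, 44, None, 26, None, None, 31]
In a BST, the LCA of p=26, q=31 is the first node v on the
root-to-leaf path with p <= v <= q (go left if both < v, right if both > v).
Walk from root:
  at 47: both 26 and 31 < 47, go left
  at 9: both 26 and 31 > 9, go right
  at 21: both 26 and 31 > 21, go right
  at 46: both 26 and 31 < 46, go left
  at 44: both 26 and 31 < 44, go left
  at 26: 26 <= 26 <= 31, this is the LCA
LCA = 26


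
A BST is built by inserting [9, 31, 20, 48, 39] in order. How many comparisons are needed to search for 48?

Search path for 48: 9 -> 31 -> 48
Found: True
Comparisons: 3


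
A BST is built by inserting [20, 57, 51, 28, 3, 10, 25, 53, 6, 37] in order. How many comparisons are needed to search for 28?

Search path for 28: 20 -> 57 -> 51 -> 28
Found: True
Comparisons: 4


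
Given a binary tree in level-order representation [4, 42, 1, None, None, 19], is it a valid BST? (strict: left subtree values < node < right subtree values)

Level-order array: [4, 42, 1, None, None, 19]
Validate using subtree bounds (lo, hi): at each node, require lo < value < hi,
then recurse left with hi=value and right with lo=value.
Preorder trace (stopping at first violation):
  at node 4 with bounds (-inf, +inf): OK
  at node 42 with bounds (-inf, 4): VIOLATION
Node 42 violates its bound: not (-inf < 42 < 4).
Result: Not a valid BST


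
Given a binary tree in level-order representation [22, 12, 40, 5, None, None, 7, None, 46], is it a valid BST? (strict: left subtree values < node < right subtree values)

Level-order array: [22, 12, 40, 5, None, None, 7, None, 46]
Validate using subtree bounds (lo, hi): at each node, require lo < value < hi,
then recurse left with hi=value and right with lo=value.
Preorder trace (stopping at first violation):
  at node 22 with bounds (-inf, +inf): OK
  at node 12 with bounds (-inf, 22): OK
  at node 5 with bounds (-inf, 12): OK
  at node 46 with bounds (5, 12): VIOLATION
Node 46 violates its bound: not (5 < 46 < 12).
Result: Not a valid BST


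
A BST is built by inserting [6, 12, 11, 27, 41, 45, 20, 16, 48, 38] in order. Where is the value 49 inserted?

Starting tree (level order): [6, None, 12, 11, 27, None, None, 20, 41, 16, None, 38, 45, None, None, None, None, None, 48]
Insertion path: 6 -> 12 -> 27 -> 41 -> 45 -> 48
Result: insert 49 as right child of 48
Final tree (level order): [6, None, 12, 11, 27, None, None, 20, 41, 16, None, 38, 45, None, None, None, None, None, 48, None, 49]


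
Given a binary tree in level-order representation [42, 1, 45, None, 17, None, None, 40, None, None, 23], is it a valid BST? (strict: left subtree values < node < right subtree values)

Level-order array: [42, 1, 45, None, 17, None, None, 40, None, None, 23]
Validate using subtree bounds (lo, hi): at each node, require lo < value < hi,
then recurse left with hi=value and right with lo=value.
Preorder trace (stopping at first violation):
  at node 42 with bounds (-inf, +inf): OK
  at node 1 with bounds (-inf, 42): OK
  at node 17 with bounds (1, 42): OK
  at node 40 with bounds (1, 17): VIOLATION
Node 40 violates its bound: not (1 < 40 < 17).
Result: Not a valid BST


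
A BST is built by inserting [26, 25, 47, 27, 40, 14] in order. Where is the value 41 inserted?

Starting tree (level order): [26, 25, 47, 14, None, 27, None, None, None, None, 40]
Insertion path: 26 -> 47 -> 27 -> 40
Result: insert 41 as right child of 40
Final tree (level order): [26, 25, 47, 14, None, 27, None, None, None, None, 40, None, 41]


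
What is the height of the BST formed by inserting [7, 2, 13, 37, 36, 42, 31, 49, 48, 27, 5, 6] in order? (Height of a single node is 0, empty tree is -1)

Insertion order: [7, 2, 13, 37, 36, 42, 31, 49, 48, 27, 5, 6]
Tree (level-order array): [7, 2, 13, None, 5, None, 37, None, 6, 36, 42, None, None, 31, None, None, 49, 27, None, 48]
Compute height bottom-up (empty subtree = -1):
  height(6) = 1 + max(-1, -1) = 0
  height(5) = 1 + max(-1, 0) = 1
  height(2) = 1 + max(-1, 1) = 2
  height(27) = 1 + max(-1, -1) = 0
  height(31) = 1 + max(0, -1) = 1
  height(36) = 1 + max(1, -1) = 2
  height(48) = 1 + max(-1, -1) = 0
  height(49) = 1 + max(0, -1) = 1
  height(42) = 1 + max(-1, 1) = 2
  height(37) = 1 + max(2, 2) = 3
  height(13) = 1 + max(-1, 3) = 4
  height(7) = 1 + max(2, 4) = 5
Height = 5


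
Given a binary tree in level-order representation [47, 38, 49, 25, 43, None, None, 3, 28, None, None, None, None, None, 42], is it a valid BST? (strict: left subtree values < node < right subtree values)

Level-order array: [47, 38, 49, 25, 43, None, None, 3, 28, None, None, None, None, None, 42]
Validate using subtree bounds (lo, hi): at each node, require lo < value < hi,
then recurse left with hi=value and right with lo=value.
Preorder trace (stopping at first violation):
  at node 47 with bounds (-inf, +inf): OK
  at node 38 with bounds (-inf, 47): OK
  at node 25 with bounds (-inf, 38): OK
  at node 3 with bounds (-inf, 25): OK
  at node 28 with bounds (25, 38): OK
  at node 42 with bounds (28, 38): VIOLATION
Node 42 violates its bound: not (28 < 42 < 38).
Result: Not a valid BST


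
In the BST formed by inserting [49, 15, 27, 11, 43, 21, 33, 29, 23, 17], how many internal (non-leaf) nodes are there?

Tree built from: [49, 15, 27, 11, 43, 21, 33, 29, 23, 17]
Tree (level-order array): [49, 15, None, 11, 27, None, None, 21, 43, 17, 23, 33, None, None, None, None, None, 29]
Rule: An internal node has at least one child.
Per-node child counts:
  node 49: 1 child(ren)
  node 15: 2 child(ren)
  node 11: 0 child(ren)
  node 27: 2 child(ren)
  node 21: 2 child(ren)
  node 17: 0 child(ren)
  node 23: 0 child(ren)
  node 43: 1 child(ren)
  node 33: 1 child(ren)
  node 29: 0 child(ren)
Matching nodes: [49, 15, 27, 21, 43, 33]
Count of internal (non-leaf) nodes: 6


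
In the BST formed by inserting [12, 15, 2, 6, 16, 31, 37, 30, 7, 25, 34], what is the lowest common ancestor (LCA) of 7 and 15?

Tree insertion order: [12, 15, 2, 6, 16, 31, 37, 30, 7, 25, 34]
Tree (level-order array): [12, 2, 15, None, 6, None, 16, None, 7, None, 31, None, None, 30, 37, 25, None, 34]
In a BST, the LCA of p=7, q=15 is the first node v on the
root-to-leaf path with p <= v <= q (go left if both < v, right if both > v).
Walk from root:
  at 12: 7 <= 12 <= 15, this is the LCA
LCA = 12


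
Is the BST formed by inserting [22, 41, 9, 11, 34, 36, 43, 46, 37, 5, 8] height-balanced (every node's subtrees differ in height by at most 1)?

Tree (level-order array): [22, 9, 41, 5, 11, 34, 43, None, 8, None, None, None, 36, None, 46, None, None, None, 37]
Definition: a tree is height-balanced if, at every node, |h(left) - h(right)| <= 1 (empty subtree has height -1).
Bottom-up per-node check:
  node 8: h_left=-1, h_right=-1, diff=0 [OK], height=0
  node 5: h_left=-1, h_right=0, diff=1 [OK], height=1
  node 11: h_left=-1, h_right=-1, diff=0 [OK], height=0
  node 9: h_left=1, h_right=0, diff=1 [OK], height=2
  node 37: h_left=-1, h_right=-1, diff=0 [OK], height=0
  node 36: h_left=-1, h_right=0, diff=1 [OK], height=1
  node 34: h_left=-1, h_right=1, diff=2 [FAIL (|-1-1|=2 > 1)], height=2
  node 46: h_left=-1, h_right=-1, diff=0 [OK], height=0
  node 43: h_left=-1, h_right=0, diff=1 [OK], height=1
  node 41: h_left=2, h_right=1, diff=1 [OK], height=3
  node 22: h_left=2, h_right=3, diff=1 [OK], height=4
Node 34 violates the condition: |-1 - 1| = 2 > 1.
Result: Not balanced


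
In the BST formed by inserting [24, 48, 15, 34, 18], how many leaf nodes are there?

Tree built from: [24, 48, 15, 34, 18]
Tree (level-order array): [24, 15, 48, None, 18, 34]
Rule: A leaf has 0 children.
Per-node child counts:
  node 24: 2 child(ren)
  node 15: 1 child(ren)
  node 18: 0 child(ren)
  node 48: 1 child(ren)
  node 34: 0 child(ren)
Matching nodes: [18, 34]
Count of leaf nodes: 2


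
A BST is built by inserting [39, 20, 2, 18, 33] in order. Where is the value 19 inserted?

Starting tree (level order): [39, 20, None, 2, 33, None, 18]
Insertion path: 39 -> 20 -> 2 -> 18
Result: insert 19 as right child of 18
Final tree (level order): [39, 20, None, 2, 33, None, 18, None, None, None, 19]


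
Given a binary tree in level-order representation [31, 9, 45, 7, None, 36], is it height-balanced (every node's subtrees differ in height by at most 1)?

Tree (level-order array): [31, 9, 45, 7, None, 36]
Definition: a tree is height-balanced if, at every node, |h(left) - h(right)| <= 1 (empty subtree has height -1).
Bottom-up per-node check:
  node 7: h_left=-1, h_right=-1, diff=0 [OK], height=0
  node 9: h_left=0, h_right=-1, diff=1 [OK], height=1
  node 36: h_left=-1, h_right=-1, diff=0 [OK], height=0
  node 45: h_left=0, h_right=-1, diff=1 [OK], height=1
  node 31: h_left=1, h_right=1, diff=0 [OK], height=2
All nodes satisfy the balance condition.
Result: Balanced


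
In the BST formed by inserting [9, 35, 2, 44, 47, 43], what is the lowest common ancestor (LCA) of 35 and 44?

Tree insertion order: [9, 35, 2, 44, 47, 43]
Tree (level-order array): [9, 2, 35, None, None, None, 44, 43, 47]
In a BST, the LCA of p=35, q=44 is the first node v on the
root-to-leaf path with p <= v <= q (go left if both < v, right if both > v).
Walk from root:
  at 9: both 35 and 44 > 9, go right
  at 35: 35 <= 35 <= 44, this is the LCA
LCA = 35


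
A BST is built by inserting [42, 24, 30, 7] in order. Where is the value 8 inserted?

Starting tree (level order): [42, 24, None, 7, 30]
Insertion path: 42 -> 24 -> 7
Result: insert 8 as right child of 7
Final tree (level order): [42, 24, None, 7, 30, None, 8]


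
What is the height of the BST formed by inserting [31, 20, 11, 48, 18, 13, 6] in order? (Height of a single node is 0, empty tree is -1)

Insertion order: [31, 20, 11, 48, 18, 13, 6]
Tree (level-order array): [31, 20, 48, 11, None, None, None, 6, 18, None, None, 13]
Compute height bottom-up (empty subtree = -1):
  height(6) = 1 + max(-1, -1) = 0
  height(13) = 1 + max(-1, -1) = 0
  height(18) = 1 + max(0, -1) = 1
  height(11) = 1 + max(0, 1) = 2
  height(20) = 1 + max(2, -1) = 3
  height(48) = 1 + max(-1, -1) = 0
  height(31) = 1 + max(3, 0) = 4
Height = 4


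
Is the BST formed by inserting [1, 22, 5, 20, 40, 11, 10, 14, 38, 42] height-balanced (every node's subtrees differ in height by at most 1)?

Tree (level-order array): [1, None, 22, 5, 40, None, 20, 38, 42, 11, None, None, None, None, None, 10, 14]
Definition: a tree is height-balanced if, at every node, |h(left) - h(right)| <= 1 (empty subtree has height -1).
Bottom-up per-node check:
  node 10: h_left=-1, h_right=-1, diff=0 [OK], height=0
  node 14: h_left=-1, h_right=-1, diff=0 [OK], height=0
  node 11: h_left=0, h_right=0, diff=0 [OK], height=1
  node 20: h_left=1, h_right=-1, diff=2 [FAIL (|1--1|=2 > 1)], height=2
  node 5: h_left=-1, h_right=2, diff=3 [FAIL (|-1-2|=3 > 1)], height=3
  node 38: h_left=-1, h_right=-1, diff=0 [OK], height=0
  node 42: h_left=-1, h_right=-1, diff=0 [OK], height=0
  node 40: h_left=0, h_right=0, diff=0 [OK], height=1
  node 22: h_left=3, h_right=1, diff=2 [FAIL (|3-1|=2 > 1)], height=4
  node 1: h_left=-1, h_right=4, diff=5 [FAIL (|-1-4|=5 > 1)], height=5
Node 20 violates the condition: |1 - -1| = 2 > 1.
Result: Not balanced


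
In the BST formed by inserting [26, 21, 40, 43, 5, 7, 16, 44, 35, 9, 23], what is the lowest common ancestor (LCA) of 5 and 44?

Tree insertion order: [26, 21, 40, 43, 5, 7, 16, 44, 35, 9, 23]
Tree (level-order array): [26, 21, 40, 5, 23, 35, 43, None, 7, None, None, None, None, None, 44, None, 16, None, None, 9]
In a BST, the LCA of p=5, q=44 is the first node v on the
root-to-leaf path with p <= v <= q (go left if both < v, right if both > v).
Walk from root:
  at 26: 5 <= 26 <= 44, this is the LCA
LCA = 26


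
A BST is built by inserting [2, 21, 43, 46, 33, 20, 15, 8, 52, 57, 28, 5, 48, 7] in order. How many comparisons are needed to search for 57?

Search path for 57: 2 -> 21 -> 43 -> 46 -> 52 -> 57
Found: True
Comparisons: 6


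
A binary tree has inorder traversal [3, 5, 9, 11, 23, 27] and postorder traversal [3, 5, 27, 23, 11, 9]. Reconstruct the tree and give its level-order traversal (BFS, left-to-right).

Inorder:   [3, 5, 9, 11, 23, 27]
Postorder: [3, 5, 27, 23, 11, 9]
Algorithm: postorder visits root last, so walk postorder right-to-left;
each value is the root of the current inorder slice — split it at that
value, recurse on the right subtree first, then the left.
Recursive splits:
  root=9; inorder splits into left=[3, 5], right=[11, 23, 27]
  root=11; inorder splits into left=[], right=[23, 27]
  root=23; inorder splits into left=[], right=[27]
  root=27; inorder splits into left=[], right=[]
  root=5; inorder splits into left=[3], right=[]
  root=3; inorder splits into left=[], right=[]
Reconstructed level-order: [9, 5, 11, 3, 23, 27]


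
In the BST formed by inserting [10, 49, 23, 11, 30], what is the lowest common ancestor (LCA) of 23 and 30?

Tree insertion order: [10, 49, 23, 11, 30]
Tree (level-order array): [10, None, 49, 23, None, 11, 30]
In a BST, the LCA of p=23, q=30 is the first node v on the
root-to-leaf path with p <= v <= q (go left if both < v, right if both > v).
Walk from root:
  at 10: both 23 and 30 > 10, go right
  at 49: both 23 and 30 < 49, go left
  at 23: 23 <= 23 <= 30, this is the LCA
LCA = 23


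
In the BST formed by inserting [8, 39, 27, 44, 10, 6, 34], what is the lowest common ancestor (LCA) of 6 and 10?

Tree insertion order: [8, 39, 27, 44, 10, 6, 34]
Tree (level-order array): [8, 6, 39, None, None, 27, 44, 10, 34]
In a BST, the LCA of p=6, q=10 is the first node v on the
root-to-leaf path with p <= v <= q (go left if both < v, right if both > v).
Walk from root:
  at 8: 6 <= 8 <= 10, this is the LCA
LCA = 8


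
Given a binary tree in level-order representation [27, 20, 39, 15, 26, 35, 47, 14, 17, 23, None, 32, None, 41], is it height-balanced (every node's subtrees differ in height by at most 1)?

Tree (level-order array): [27, 20, 39, 15, 26, 35, 47, 14, 17, 23, None, 32, None, 41]
Definition: a tree is height-balanced if, at every node, |h(left) - h(right)| <= 1 (empty subtree has height -1).
Bottom-up per-node check:
  node 14: h_left=-1, h_right=-1, diff=0 [OK], height=0
  node 17: h_left=-1, h_right=-1, diff=0 [OK], height=0
  node 15: h_left=0, h_right=0, diff=0 [OK], height=1
  node 23: h_left=-1, h_right=-1, diff=0 [OK], height=0
  node 26: h_left=0, h_right=-1, diff=1 [OK], height=1
  node 20: h_left=1, h_right=1, diff=0 [OK], height=2
  node 32: h_left=-1, h_right=-1, diff=0 [OK], height=0
  node 35: h_left=0, h_right=-1, diff=1 [OK], height=1
  node 41: h_left=-1, h_right=-1, diff=0 [OK], height=0
  node 47: h_left=0, h_right=-1, diff=1 [OK], height=1
  node 39: h_left=1, h_right=1, diff=0 [OK], height=2
  node 27: h_left=2, h_right=2, diff=0 [OK], height=3
All nodes satisfy the balance condition.
Result: Balanced


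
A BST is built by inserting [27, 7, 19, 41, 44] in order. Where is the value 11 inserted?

Starting tree (level order): [27, 7, 41, None, 19, None, 44]
Insertion path: 27 -> 7 -> 19
Result: insert 11 as left child of 19
Final tree (level order): [27, 7, 41, None, 19, None, 44, 11]


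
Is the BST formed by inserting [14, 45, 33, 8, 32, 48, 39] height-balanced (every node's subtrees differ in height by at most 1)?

Tree (level-order array): [14, 8, 45, None, None, 33, 48, 32, 39]
Definition: a tree is height-balanced if, at every node, |h(left) - h(right)| <= 1 (empty subtree has height -1).
Bottom-up per-node check:
  node 8: h_left=-1, h_right=-1, diff=0 [OK], height=0
  node 32: h_left=-1, h_right=-1, diff=0 [OK], height=0
  node 39: h_left=-1, h_right=-1, diff=0 [OK], height=0
  node 33: h_left=0, h_right=0, diff=0 [OK], height=1
  node 48: h_left=-1, h_right=-1, diff=0 [OK], height=0
  node 45: h_left=1, h_right=0, diff=1 [OK], height=2
  node 14: h_left=0, h_right=2, diff=2 [FAIL (|0-2|=2 > 1)], height=3
Node 14 violates the condition: |0 - 2| = 2 > 1.
Result: Not balanced


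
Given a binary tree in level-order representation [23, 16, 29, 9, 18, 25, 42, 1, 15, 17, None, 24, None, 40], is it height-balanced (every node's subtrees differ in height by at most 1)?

Tree (level-order array): [23, 16, 29, 9, 18, 25, 42, 1, 15, 17, None, 24, None, 40]
Definition: a tree is height-balanced if, at every node, |h(left) - h(right)| <= 1 (empty subtree has height -1).
Bottom-up per-node check:
  node 1: h_left=-1, h_right=-1, diff=0 [OK], height=0
  node 15: h_left=-1, h_right=-1, diff=0 [OK], height=0
  node 9: h_left=0, h_right=0, diff=0 [OK], height=1
  node 17: h_left=-1, h_right=-1, diff=0 [OK], height=0
  node 18: h_left=0, h_right=-1, diff=1 [OK], height=1
  node 16: h_left=1, h_right=1, diff=0 [OK], height=2
  node 24: h_left=-1, h_right=-1, diff=0 [OK], height=0
  node 25: h_left=0, h_right=-1, diff=1 [OK], height=1
  node 40: h_left=-1, h_right=-1, diff=0 [OK], height=0
  node 42: h_left=0, h_right=-1, diff=1 [OK], height=1
  node 29: h_left=1, h_right=1, diff=0 [OK], height=2
  node 23: h_left=2, h_right=2, diff=0 [OK], height=3
All nodes satisfy the balance condition.
Result: Balanced


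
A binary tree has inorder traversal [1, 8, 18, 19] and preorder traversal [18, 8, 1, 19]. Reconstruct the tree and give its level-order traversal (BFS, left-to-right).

Inorder:  [1, 8, 18, 19]
Preorder: [18, 8, 1, 19]
Algorithm: preorder visits root first, so consume preorder in order;
for each root, split the current inorder slice at that value into
left-subtree inorder and right-subtree inorder, then recurse.
Recursive splits:
  root=18; inorder splits into left=[1, 8], right=[19]
  root=8; inorder splits into left=[1], right=[]
  root=1; inorder splits into left=[], right=[]
  root=19; inorder splits into left=[], right=[]
Reconstructed level-order: [18, 8, 19, 1]


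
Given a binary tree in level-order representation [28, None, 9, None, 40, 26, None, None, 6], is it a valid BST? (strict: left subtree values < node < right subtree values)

Level-order array: [28, None, 9, None, 40, 26, None, None, 6]
Validate using subtree bounds (lo, hi): at each node, require lo < value < hi,
then recurse left with hi=value and right with lo=value.
Preorder trace (stopping at first violation):
  at node 28 with bounds (-inf, +inf): OK
  at node 9 with bounds (28, +inf): VIOLATION
Node 9 violates its bound: not (28 < 9 < +inf).
Result: Not a valid BST


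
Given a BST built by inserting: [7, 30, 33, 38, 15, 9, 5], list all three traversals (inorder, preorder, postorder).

Tree insertion order: [7, 30, 33, 38, 15, 9, 5]
Tree (level-order array): [7, 5, 30, None, None, 15, 33, 9, None, None, 38]
Inorder (L, root, R): [5, 7, 9, 15, 30, 33, 38]
Preorder (root, L, R): [7, 5, 30, 15, 9, 33, 38]
Postorder (L, R, root): [5, 9, 15, 38, 33, 30, 7]


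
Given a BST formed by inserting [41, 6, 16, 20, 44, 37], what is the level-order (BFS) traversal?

Tree insertion order: [41, 6, 16, 20, 44, 37]
Tree (level-order array): [41, 6, 44, None, 16, None, None, None, 20, None, 37]
BFS from the root, enqueuing left then right child of each popped node:
  queue [41] -> pop 41, enqueue [6, 44], visited so far: [41]
  queue [6, 44] -> pop 6, enqueue [16], visited so far: [41, 6]
  queue [44, 16] -> pop 44, enqueue [none], visited so far: [41, 6, 44]
  queue [16] -> pop 16, enqueue [20], visited so far: [41, 6, 44, 16]
  queue [20] -> pop 20, enqueue [37], visited so far: [41, 6, 44, 16, 20]
  queue [37] -> pop 37, enqueue [none], visited so far: [41, 6, 44, 16, 20, 37]
Result: [41, 6, 44, 16, 20, 37]


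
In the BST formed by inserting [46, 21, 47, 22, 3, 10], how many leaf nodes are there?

Tree built from: [46, 21, 47, 22, 3, 10]
Tree (level-order array): [46, 21, 47, 3, 22, None, None, None, 10]
Rule: A leaf has 0 children.
Per-node child counts:
  node 46: 2 child(ren)
  node 21: 2 child(ren)
  node 3: 1 child(ren)
  node 10: 0 child(ren)
  node 22: 0 child(ren)
  node 47: 0 child(ren)
Matching nodes: [10, 22, 47]
Count of leaf nodes: 3


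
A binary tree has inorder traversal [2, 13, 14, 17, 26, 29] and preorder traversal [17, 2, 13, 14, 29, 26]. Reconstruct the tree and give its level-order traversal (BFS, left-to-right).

Inorder:  [2, 13, 14, 17, 26, 29]
Preorder: [17, 2, 13, 14, 29, 26]
Algorithm: preorder visits root first, so consume preorder in order;
for each root, split the current inorder slice at that value into
left-subtree inorder and right-subtree inorder, then recurse.
Recursive splits:
  root=17; inorder splits into left=[2, 13, 14], right=[26, 29]
  root=2; inorder splits into left=[], right=[13, 14]
  root=13; inorder splits into left=[], right=[14]
  root=14; inorder splits into left=[], right=[]
  root=29; inorder splits into left=[26], right=[]
  root=26; inorder splits into left=[], right=[]
Reconstructed level-order: [17, 2, 29, 13, 26, 14]


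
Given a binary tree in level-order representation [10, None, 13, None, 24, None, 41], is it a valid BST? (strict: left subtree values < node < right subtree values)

Level-order array: [10, None, 13, None, 24, None, 41]
Validate using subtree bounds (lo, hi): at each node, require lo < value < hi,
then recurse left with hi=value and right with lo=value.
Preorder trace (stopping at first violation):
  at node 10 with bounds (-inf, +inf): OK
  at node 13 with bounds (10, +inf): OK
  at node 24 with bounds (13, +inf): OK
  at node 41 with bounds (24, +inf): OK
No violation found at any node.
Result: Valid BST


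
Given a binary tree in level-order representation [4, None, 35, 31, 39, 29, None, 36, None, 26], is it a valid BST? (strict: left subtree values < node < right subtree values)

Level-order array: [4, None, 35, 31, 39, 29, None, 36, None, 26]
Validate using subtree bounds (lo, hi): at each node, require lo < value < hi,
then recurse left with hi=value and right with lo=value.
Preorder trace (stopping at first violation):
  at node 4 with bounds (-inf, +inf): OK
  at node 35 with bounds (4, +inf): OK
  at node 31 with bounds (4, 35): OK
  at node 29 with bounds (4, 31): OK
  at node 26 with bounds (4, 29): OK
  at node 39 with bounds (35, +inf): OK
  at node 36 with bounds (35, 39): OK
No violation found at any node.
Result: Valid BST


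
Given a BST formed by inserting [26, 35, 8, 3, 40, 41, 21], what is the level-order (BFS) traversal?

Tree insertion order: [26, 35, 8, 3, 40, 41, 21]
Tree (level-order array): [26, 8, 35, 3, 21, None, 40, None, None, None, None, None, 41]
BFS from the root, enqueuing left then right child of each popped node:
  queue [26] -> pop 26, enqueue [8, 35], visited so far: [26]
  queue [8, 35] -> pop 8, enqueue [3, 21], visited so far: [26, 8]
  queue [35, 3, 21] -> pop 35, enqueue [40], visited so far: [26, 8, 35]
  queue [3, 21, 40] -> pop 3, enqueue [none], visited so far: [26, 8, 35, 3]
  queue [21, 40] -> pop 21, enqueue [none], visited so far: [26, 8, 35, 3, 21]
  queue [40] -> pop 40, enqueue [41], visited so far: [26, 8, 35, 3, 21, 40]
  queue [41] -> pop 41, enqueue [none], visited so far: [26, 8, 35, 3, 21, 40, 41]
Result: [26, 8, 35, 3, 21, 40, 41]


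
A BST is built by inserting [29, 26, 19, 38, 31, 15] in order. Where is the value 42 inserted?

Starting tree (level order): [29, 26, 38, 19, None, 31, None, 15]
Insertion path: 29 -> 38
Result: insert 42 as right child of 38
Final tree (level order): [29, 26, 38, 19, None, 31, 42, 15]


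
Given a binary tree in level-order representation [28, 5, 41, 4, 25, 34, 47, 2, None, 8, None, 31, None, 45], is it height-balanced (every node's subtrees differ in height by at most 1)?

Tree (level-order array): [28, 5, 41, 4, 25, 34, 47, 2, None, 8, None, 31, None, 45]
Definition: a tree is height-balanced if, at every node, |h(left) - h(right)| <= 1 (empty subtree has height -1).
Bottom-up per-node check:
  node 2: h_left=-1, h_right=-1, diff=0 [OK], height=0
  node 4: h_left=0, h_right=-1, diff=1 [OK], height=1
  node 8: h_left=-1, h_right=-1, diff=0 [OK], height=0
  node 25: h_left=0, h_right=-1, diff=1 [OK], height=1
  node 5: h_left=1, h_right=1, diff=0 [OK], height=2
  node 31: h_left=-1, h_right=-1, diff=0 [OK], height=0
  node 34: h_left=0, h_right=-1, diff=1 [OK], height=1
  node 45: h_left=-1, h_right=-1, diff=0 [OK], height=0
  node 47: h_left=0, h_right=-1, diff=1 [OK], height=1
  node 41: h_left=1, h_right=1, diff=0 [OK], height=2
  node 28: h_left=2, h_right=2, diff=0 [OK], height=3
All nodes satisfy the balance condition.
Result: Balanced


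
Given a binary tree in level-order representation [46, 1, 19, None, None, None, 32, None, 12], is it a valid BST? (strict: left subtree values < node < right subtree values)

Level-order array: [46, 1, 19, None, None, None, 32, None, 12]
Validate using subtree bounds (lo, hi): at each node, require lo < value < hi,
then recurse left with hi=value and right with lo=value.
Preorder trace (stopping at first violation):
  at node 46 with bounds (-inf, +inf): OK
  at node 1 with bounds (-inf, 46): OK
  at node 19 with bounds (46, +inf): VIOLATION
Node 19 violates its bound: not (46 < 19 < +inf).
Result: Not a valid BST


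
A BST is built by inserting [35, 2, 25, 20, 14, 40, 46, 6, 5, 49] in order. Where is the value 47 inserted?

Starting tree (level order): [35, 2, 40, None, 25, None, 46, 20, None, None, 49, 14, None, None, None, 6, None, 5]
Insertion path: 35 -> 40 -> 46 -> 49
Result: insert 47 as left child of 49
Final tree (level order): [35, 2, 40, None, 25, None, 46, 20, None, None, 49, 14, None, 47, None, 6, None, None, None, 5]


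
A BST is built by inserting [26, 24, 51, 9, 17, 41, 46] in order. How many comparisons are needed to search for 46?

Search path for 46: 26 -> 51 -> 41 -> 46
Found: True
Comparisons: 4


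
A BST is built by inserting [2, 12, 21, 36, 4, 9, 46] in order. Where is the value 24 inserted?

Starting tree (level order): [2, None, 12, 4, 21, None, 9, None, 36, None, None, None, 46]
Insertion path: 2 -> 12 -> 21 -> 36
Result: insert 24 as left child of 36
Final tree (level order): [2, None, 12, 4, 21, None, 9, None, 36, None, None, 24, 46]


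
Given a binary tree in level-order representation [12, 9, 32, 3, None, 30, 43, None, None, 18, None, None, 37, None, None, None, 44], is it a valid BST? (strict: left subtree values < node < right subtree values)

Level-order array: [12, 9, 32, 3, None, 30, 43, None, None, 18, None, None, 37, None, None, None, 44]
Validate using subtree bounds (lo, hi): at each node, require lo < value < hi,
then recurse left with hi=value and right with lo=value.
Preorder trace (stopping at first violation):
  at node 12 with bounds (-inf, +inf): OK
  at node 9 with bounds (-inf, 12): OK
  at node 3 with bounds (-inf, 9): OK
  at node 32 with bounds (12, +inf): OK
  at node 30 with bounds (12, 32): OK
  at node 18 with bounds (12, 30): OK
  at node 43 with bounds (32, +inf): OK
  at node 37 with bounds (43, +inf): VIOLATION
Node 37 violates its bound: not (43 < 37 < +inf).
Result: Not a valid BST


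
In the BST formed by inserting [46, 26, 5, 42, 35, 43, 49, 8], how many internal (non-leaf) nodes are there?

Tree built from: [46, 26, 5, 42, 35, 43, 49, 8]
Tree (level-order array): [46, 26, 49, 5, 42, None, None, None, 8, 35, 43]
Rule: An internal node has at least one child.
Per-node child counts:
  node 46: 2 child(ren)
  node 26: 2 child(ren)
  node 5: 1 child(ren)
  node 8: 0 child(ren)
  node 42: 2 child(ren)
  node 35: 0 child(ren)
  node 43: 0 child(ren)
  node 49: 0 child(ren)
Matching nodes: [46, 26, 5, 42]
Count of internal (non-leaf) nodes: 4


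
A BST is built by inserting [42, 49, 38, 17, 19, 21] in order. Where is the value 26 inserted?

Starting tree (level order): [42, 38, 49, 17, None, None, None, None, 19, None, 21]
Insertion path: 42 -> 38 -> 17 -> 19 -> 21
Result: insert 26 as right child of 21
Final tree (level order): [42, 38, 49, 17, None, None, None, None, 19, None, 21, None, 26]


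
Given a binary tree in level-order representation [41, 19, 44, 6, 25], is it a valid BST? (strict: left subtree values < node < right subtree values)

Level-order array: [41, 19, 44, 6, 25]
Validate using subtree bounds (lo, hi): at each node, require lo < value < hi,
then recurse left with hi=value and right with lo=value.
Preorder trace (stopping at first violation):
  at node 41 with bounds (-inf, +inf): OK
  at node 19 with bounds (-inf, 41): OK
  at node 6 with bounds (-inf, 19): OK
  at node 25 with bounds (19, 41): OK
  at node 44 with bounds (41, +inf): OK
No violation found at any node.
Result: Valid BST


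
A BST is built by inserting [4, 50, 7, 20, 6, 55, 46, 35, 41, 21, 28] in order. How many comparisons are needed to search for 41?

Search path for 41: 4 -> 50 -> 7 -> 20 -> 46 -> 35 -> 41
Found: True
Comparisons: 7


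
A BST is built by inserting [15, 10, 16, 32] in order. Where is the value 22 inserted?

Starting tree (level order): [15, 10, 16, None, None, None, 32]
Insertion path: 15 -> 16 -> 32
Result: insert 22 as left child of 32
Final tree (level order): [15, 10, 16, None, None, None, 32, 22]


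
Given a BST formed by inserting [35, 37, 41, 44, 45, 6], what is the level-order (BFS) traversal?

Tree insertion order: [35, 37, 41, 44, 45, 6]
Tree (level-order array): [35, 6, 37, None, None, None, 41, None, 44, None, 45]
BFS from the root, enqueuing left then right child of each popped node:
  queue [35] -> pop 35, enqueue [6, 37], visited so far: [35]
  queue [6, 37] -> pop 6, enqueue [none], visited so far: [35, 6]
  queue [37] -> pop 37, enqueue [41], visited so far: [35, 6, 37]
  queue [41] -> pop 41, enqueue [44], visited so far: [35, 6, 37, 41]
  queue [44] -> pop 44, enqueue [45], visited so far: [35, 6, 37, 41, 44]
  queue [45] -> pop 45, enqueue [none], visited so far: [35, 6, 37, 41, 44, 45]
Result: [35, 6, 37, 41, 44, 45]


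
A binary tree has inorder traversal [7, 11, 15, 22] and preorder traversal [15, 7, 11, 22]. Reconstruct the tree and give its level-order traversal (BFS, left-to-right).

Inorder:  [7, 11, 15, 22]
Preorder: [15, 7, 11, 22]
Algorithm: preorder visits root first, so consume preorder in order;
for each root, split the current inorder slice at that value into
left-subtree inorder and right-subtree inorder, then recurse.
Recursive splits:
  root=15; inorder splits into left=[7, 11], right=[22]
  root=7; inorder splits into left=[], right=[11]
  root=11; inorder splits into left=[], right=[]
  root=22; inorder splits into left=[], right=[]
Reconstructed level-order: [15, 7, 22, 11]
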